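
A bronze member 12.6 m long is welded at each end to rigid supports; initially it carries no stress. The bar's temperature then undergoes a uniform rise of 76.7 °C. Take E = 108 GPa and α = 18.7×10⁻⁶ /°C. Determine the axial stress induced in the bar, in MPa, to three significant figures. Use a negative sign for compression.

-155 MPa

Free thermal expansion αLΔT = 18.7e-6 · 12600 · 76.7 = 18.07 mm.
The walls impose strain ε = −(18.07)/12600 = -1.4343e-03; σ = Eε = 108000 · -1.4343e-03 = -154.9 MPa.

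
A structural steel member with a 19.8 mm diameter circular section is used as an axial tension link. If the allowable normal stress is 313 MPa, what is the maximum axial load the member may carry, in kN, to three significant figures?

A = 307.9 mm².
P_max = σ_allow · A = 313 · 307.9 = 96380 N = 96.38 kN.

96.4 kN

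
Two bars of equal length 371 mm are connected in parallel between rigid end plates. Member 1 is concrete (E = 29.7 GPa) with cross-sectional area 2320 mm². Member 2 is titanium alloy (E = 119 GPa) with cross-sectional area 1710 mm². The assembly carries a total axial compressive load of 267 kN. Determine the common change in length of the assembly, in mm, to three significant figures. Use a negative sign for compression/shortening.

Equal strain + equilibrium ⇒ each member carries load in proportion to AE: A₁E₁ = 68900000 N, A₂E₂ = 203500000 N, ΣAE = 272400000 N.
δ = PL/ΣAE = -267000·371/272400000 = -0.3637 mm.

-0.364 mm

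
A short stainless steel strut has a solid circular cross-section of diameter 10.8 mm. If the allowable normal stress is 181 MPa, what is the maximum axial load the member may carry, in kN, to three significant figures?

A = 91.61 mm².
P_max = σ_allow · A = 181 · 91.61 = 16580 N = 16.58 kN.

16.6 kN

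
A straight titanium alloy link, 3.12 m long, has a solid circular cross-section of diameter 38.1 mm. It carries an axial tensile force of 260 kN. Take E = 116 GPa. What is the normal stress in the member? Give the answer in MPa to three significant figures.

228 MPa

A = 1140 mm².
σ = N/A = 260000/1140 = 228.1 MPa.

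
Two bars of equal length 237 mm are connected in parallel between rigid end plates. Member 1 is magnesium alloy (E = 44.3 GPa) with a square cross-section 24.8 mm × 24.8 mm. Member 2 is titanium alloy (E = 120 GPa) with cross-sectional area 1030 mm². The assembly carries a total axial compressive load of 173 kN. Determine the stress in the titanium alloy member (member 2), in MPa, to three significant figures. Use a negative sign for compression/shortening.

-138 MPa

A_1 = 615 mm².
Equal strain + equilibrium ⇒ each member carries load in proportion to AE: A₁E₁ = 27250000 N, A₂E₂ = 123600000 N, ΣAE = 150800000 N.
σ₂ = P·E₂/ΣAE = -173000·120000/150800000 = -137.6 MPa.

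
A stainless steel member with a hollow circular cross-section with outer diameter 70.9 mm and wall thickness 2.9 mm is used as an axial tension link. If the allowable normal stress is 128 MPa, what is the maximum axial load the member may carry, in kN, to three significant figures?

79.3 kN

A = 619.5 mm².
P_max = σ_allow · A = 128 · 619.5 = 79300 N = 79.3 kN.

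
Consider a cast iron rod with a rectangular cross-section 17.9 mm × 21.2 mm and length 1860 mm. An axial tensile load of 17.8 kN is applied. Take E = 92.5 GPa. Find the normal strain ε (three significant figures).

5.07e-04

A = 379.5 mm².
σ = N/A = 46.91 MPa; ε = σ/E = 46.91/92500 = 5.071e-04.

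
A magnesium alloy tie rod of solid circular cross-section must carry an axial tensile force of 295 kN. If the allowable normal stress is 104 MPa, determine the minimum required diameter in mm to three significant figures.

Required area A ≥ P/σ_allow = 295000/104 = 2837 mm².
For a solid circular section, d ≥ √(4A/π) = 60.1 mm.

60.1 mm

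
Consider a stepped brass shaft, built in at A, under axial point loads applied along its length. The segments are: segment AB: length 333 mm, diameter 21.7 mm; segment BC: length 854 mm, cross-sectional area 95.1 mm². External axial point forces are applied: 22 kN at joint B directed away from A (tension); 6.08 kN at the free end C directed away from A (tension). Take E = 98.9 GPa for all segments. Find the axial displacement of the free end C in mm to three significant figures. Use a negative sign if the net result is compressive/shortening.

Internal axial forces (sectioning from the free end, tension +): N_BC = 6.08 kN, N_AB = 28.08 kN.
A_AB = 369.8 mm².
δ_AB = 28080·333/(369.8·98900) = 0.2556 mm
δ_BC = 6080·854/(95.1·98900) = 0.5521 mm
δ = Σδ_i = 0.8077 mm.

0.808 mm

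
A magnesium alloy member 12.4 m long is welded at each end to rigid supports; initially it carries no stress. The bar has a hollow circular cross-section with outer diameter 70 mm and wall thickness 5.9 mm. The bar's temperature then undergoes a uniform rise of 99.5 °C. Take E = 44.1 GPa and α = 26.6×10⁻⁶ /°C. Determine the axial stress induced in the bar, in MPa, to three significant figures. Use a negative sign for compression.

Free thermal expansion αLΔT = 26.6e-6 · 12400 · 99.5 = 32.82 mm.
The walls impose strain ε = −(32.82)/12400 = -2.6467e-03; σ = Eε = 44100 · -2.6467e-03 = -116.7 MPa.

-117 MPa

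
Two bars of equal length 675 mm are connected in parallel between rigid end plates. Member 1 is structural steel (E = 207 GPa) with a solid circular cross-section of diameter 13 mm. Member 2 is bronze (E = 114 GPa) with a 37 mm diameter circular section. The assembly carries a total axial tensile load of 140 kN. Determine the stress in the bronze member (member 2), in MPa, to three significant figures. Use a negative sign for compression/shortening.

106 MPa

A_1 = 132.7 mm².
A_2 = 1075 mm².
Equal strain + equilibrium ⇒ each member carries load in proportion to AE: A₁E₁ = 27480000 N, A₂E₂ = 122600000 N, ΣAE = 150000000 N.
σ₂ = P·E₂/ΣAE = 140000·114000/150000000 = 106.4 MPa.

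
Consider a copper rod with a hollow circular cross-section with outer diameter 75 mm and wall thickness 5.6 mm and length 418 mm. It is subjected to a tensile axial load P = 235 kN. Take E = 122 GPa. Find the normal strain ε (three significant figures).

0.00158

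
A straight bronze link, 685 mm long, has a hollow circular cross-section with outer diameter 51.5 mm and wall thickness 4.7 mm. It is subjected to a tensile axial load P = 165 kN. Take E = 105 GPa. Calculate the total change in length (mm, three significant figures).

A = 691 mm².
δ_mech = NL/(AE) = 165000·685/(691·105000) = 1.558 mm.

1.56 mm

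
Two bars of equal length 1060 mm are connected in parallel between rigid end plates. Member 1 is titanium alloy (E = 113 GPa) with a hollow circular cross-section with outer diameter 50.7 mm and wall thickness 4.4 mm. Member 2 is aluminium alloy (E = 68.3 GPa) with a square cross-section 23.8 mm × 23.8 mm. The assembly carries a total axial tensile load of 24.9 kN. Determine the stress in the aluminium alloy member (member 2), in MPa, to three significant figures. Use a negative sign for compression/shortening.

15.3 MPa

A_1 = 640 mm².
A_2 = 566.4 mm².
Equal strain + equilibrium ⇒ each member carries load in proportion to AE: A₁E₁ = 72320000 N, A₂E₂ = 38690000 N, ΣAE = 111000000 N.
σ₂ = P·E₂/ΣAE = 24900·68300/111000000 = 15.32 MPa.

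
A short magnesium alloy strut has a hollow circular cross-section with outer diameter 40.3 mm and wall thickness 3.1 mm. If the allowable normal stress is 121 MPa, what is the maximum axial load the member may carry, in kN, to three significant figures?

43.8 kN

A = 362.3 mm².
P_max = σ_allow · A = 121 · 362.3 = 43840 N = 43.84 kN.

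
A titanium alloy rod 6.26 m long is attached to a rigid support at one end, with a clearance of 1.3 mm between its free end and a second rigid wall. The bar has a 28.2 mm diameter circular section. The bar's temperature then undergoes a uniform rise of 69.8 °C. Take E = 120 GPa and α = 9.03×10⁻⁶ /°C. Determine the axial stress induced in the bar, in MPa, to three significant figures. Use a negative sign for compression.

-50.7 MPa

Free thermal expansion αLΔT = 9.03e-6 · 6260 · 69.8 = 3.946 mm.
The walls engage after the gap closes; constrained expansion = 3.946 − 1.3 = 2.646 mm.
The walls impose strain ε = −(2.646)/6260 = -4.2263e-04; σ = Eε = 120000 · -4.2263e-04 = -50.72 MPa.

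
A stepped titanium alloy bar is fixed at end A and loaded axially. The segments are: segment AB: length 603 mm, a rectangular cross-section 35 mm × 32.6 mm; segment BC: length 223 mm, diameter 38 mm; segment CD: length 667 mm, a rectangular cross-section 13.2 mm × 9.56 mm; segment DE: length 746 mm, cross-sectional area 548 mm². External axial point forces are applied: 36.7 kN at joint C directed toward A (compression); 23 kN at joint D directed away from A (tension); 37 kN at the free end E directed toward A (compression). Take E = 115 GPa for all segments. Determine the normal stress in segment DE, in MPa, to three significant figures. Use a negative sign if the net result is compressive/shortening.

-67.5 MPa

Internal axial forces (sectioning from the free end, tension +): N_DE = -37 kN, N_CD = -14 kN, N_BC = -50.7 kN, N_AB = -50.7 kN.
σ_DE = N_DE/A_DE = -37000/548 = -67.52 MPa.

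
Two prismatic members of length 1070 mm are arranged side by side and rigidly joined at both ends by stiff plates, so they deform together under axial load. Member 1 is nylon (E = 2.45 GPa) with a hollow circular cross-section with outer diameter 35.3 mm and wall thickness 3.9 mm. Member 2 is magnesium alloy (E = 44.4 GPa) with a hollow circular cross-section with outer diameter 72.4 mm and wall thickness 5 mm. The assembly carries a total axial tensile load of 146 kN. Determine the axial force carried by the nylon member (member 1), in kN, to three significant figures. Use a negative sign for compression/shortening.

2.87 kN

A_1 = 384.7 mm².
A_2 = 1059 mm².
Equal strain + equilibrium ⇒ each member carries load in proportion to AE: A₁E₁ = 942600 N, A₂E₂ = 47010000 N, ΣAE = 47950000 N.
F₁ = P·A₁E₁/ΣAE = 146000·942600/47950000 = 2870 N.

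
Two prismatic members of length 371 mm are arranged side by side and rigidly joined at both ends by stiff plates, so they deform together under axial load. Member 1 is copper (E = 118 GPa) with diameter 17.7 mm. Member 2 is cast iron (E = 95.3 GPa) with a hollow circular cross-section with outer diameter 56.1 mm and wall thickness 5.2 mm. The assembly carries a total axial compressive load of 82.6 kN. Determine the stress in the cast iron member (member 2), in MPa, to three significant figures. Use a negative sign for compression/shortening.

A_1 = 246.1 mm².
A_2 = 831.5 mm².
Equal strain + equilibrium ⇒ each member carries load in proportion to AE: A₁E₁ = 29030000 N, A₂E₂ = 79240000 N, ΣAE = 108300000 N.
σ₂ = P·E₂/ΣAE = -82600·95300/108300000 = -72.7 MPa.

-72.7 MPa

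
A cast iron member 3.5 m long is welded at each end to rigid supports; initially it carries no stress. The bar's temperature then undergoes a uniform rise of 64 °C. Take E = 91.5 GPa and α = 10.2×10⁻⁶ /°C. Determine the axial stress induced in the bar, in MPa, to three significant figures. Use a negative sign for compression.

Free thermal expansion αLΔT = 10.2e-6 · 3500 · 64 = 2.285 mm.
The walls impose strain ε = −(2.285)/3500 = -6.5280e-04; σ = Eε = 91500 · -6.5280e-04 = -59.73 MPa.

-59.7 MPa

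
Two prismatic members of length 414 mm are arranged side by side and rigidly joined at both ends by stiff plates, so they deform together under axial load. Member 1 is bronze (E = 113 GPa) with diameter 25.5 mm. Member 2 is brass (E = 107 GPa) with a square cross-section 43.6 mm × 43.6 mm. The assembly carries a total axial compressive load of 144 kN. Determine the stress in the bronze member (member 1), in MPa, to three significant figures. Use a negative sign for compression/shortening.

-62.3 MPa

A_1 = 510.7 mm².
A_2 = 1901 mm².
Equal strain + equilibrium ⇒ each member carries load in proportion to AE: A₁E₁ = 57710000 N, A₂E₂ = 203400000 N, ΣAE = 261100000 N.
σ₁ = P·E₁/ΣAE = -144000·113000/261100000 = -62.32 MPa.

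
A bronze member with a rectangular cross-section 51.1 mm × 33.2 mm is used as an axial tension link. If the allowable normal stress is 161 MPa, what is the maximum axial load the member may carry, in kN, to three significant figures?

273 kN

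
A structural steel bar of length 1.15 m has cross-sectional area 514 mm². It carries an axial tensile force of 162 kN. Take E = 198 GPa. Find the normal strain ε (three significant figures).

0.00159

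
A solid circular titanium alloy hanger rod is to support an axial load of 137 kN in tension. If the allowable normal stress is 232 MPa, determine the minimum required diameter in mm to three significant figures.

Required area A ≥ P/σ_allow = 137000/232 = 590.5 mm².
For a solid circular section, d ≥ √(4A/π) = 27.42 mm.

27.4 mm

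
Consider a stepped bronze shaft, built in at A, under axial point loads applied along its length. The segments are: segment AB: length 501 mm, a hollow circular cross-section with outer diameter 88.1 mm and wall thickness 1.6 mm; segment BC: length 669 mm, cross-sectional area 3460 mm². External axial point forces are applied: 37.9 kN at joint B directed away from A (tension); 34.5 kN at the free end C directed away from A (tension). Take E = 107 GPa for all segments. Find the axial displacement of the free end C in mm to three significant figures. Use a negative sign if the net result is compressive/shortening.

0.842 mm

Internal axial forces (sectioning from the free end, tension +): N_BC = 34.5 kN, N_AB = 72.4 kN.
A_AB = 434.8 mm².
δ_AB = 72400·501/(434.8·107000) = 0.7797 mm
δ_BC = 34500·669/(3460·107000) = 0.06234 mm
δ = Σδ_i = 0.842 mm.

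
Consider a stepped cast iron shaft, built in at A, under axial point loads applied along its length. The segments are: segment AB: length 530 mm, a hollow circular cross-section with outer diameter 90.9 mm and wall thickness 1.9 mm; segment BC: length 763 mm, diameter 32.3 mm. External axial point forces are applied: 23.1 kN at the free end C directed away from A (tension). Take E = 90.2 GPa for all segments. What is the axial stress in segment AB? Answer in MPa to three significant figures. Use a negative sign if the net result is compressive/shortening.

43.5 MPa

Internal axial forces (sectioning from the free end, tension +): N_BC = 23.1 kN, N_AB = 23.1 kN.
A_AB = 531.2 mm².
σ_AB = N_AB/A_AB = 23100/531.2 = 43.48 MPa.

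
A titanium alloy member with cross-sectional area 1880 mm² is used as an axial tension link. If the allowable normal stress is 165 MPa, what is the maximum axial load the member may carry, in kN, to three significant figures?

P_max = σ_allow · A = 165 · 1880 = 310200 N = 310.2 kN.

310 kN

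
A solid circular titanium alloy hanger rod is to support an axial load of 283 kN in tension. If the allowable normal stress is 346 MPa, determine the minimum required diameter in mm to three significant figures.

Required area A ≥ P/σ_allow = 283000/346 = 817.9 mm².
For a solid circular section, d ≥ √(4A/π) = 32.27 mm.

32.3 mm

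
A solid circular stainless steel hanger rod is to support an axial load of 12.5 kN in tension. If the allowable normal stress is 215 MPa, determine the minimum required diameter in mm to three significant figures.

8.60 mm

Required area A ≥ P/σ_allow = 12500/215 = 58.14 mm².
For a solid circular section, d ≥ √(4A/π) = 8.604 mm.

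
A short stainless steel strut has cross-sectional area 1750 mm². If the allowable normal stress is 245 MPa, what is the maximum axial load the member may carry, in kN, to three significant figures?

P_max = σ_allow · A = 245 · 1750 = 428800 N = 428.8 kN.

429 kN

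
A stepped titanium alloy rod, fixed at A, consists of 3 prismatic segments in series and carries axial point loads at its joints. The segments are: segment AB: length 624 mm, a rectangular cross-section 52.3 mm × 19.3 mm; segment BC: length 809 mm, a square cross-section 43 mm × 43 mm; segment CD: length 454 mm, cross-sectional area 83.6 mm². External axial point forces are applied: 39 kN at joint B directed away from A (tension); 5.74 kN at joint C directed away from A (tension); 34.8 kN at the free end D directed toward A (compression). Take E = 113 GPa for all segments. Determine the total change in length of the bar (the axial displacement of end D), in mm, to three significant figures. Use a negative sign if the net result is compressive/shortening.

-1.73 mm

Internal axial forces (sectioning from the free end, tension +): N_CD = -34.8 kN, N_BC = -29.06 kN, N_AB = 9.94 kN.
A_AB = 1009 mm².
A_BC = 1849 mm².
δ_AB = 9940·624/(1009·113000) = 0.05438 mm
δ_BC = -29060·809/(1849·113000) = -0.1125 mm
δ_CD = -34800·454/(83.6·113000) = -1.672 mm
δ = Σδ_i = -1.731 mm.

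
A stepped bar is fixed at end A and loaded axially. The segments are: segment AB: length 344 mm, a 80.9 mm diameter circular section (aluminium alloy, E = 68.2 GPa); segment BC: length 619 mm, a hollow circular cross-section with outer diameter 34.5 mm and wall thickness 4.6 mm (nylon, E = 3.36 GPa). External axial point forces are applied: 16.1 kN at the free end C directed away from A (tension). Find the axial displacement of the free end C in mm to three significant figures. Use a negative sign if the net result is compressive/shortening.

Internal axial forces (sectioning from the free end, tension +): N_BC = 16.1 kN, N_AB = 16.1 kN.
A_AB = 5140 mm².
A_BC = 432.1 mm².
δ_AB = 16100·344/(5140·68200) = 0.0158 mm
δ_BC = 16100·619/(432.1·3360) = 6.864 mm
δ = Σδ_i = 6.88 mm.

6.88 mm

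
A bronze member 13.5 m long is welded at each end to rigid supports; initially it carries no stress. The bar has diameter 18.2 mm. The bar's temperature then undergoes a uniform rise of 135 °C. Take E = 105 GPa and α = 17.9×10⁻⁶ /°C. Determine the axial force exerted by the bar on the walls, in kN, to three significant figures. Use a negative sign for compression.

-66.0 kN

Free thermal expansion αLΔT = 17.9e-6 · 13500 · 135 = 32.62 mm.
The walls impose strain ε = −(32.62)/13500 = -2.4165e-03; σ = Eε = 105000 · -2.4165e-03 = -253.7 MPa.
Wall reaction R = σ·A = -253.7·260.2 = -66010 N = -66.01 kN.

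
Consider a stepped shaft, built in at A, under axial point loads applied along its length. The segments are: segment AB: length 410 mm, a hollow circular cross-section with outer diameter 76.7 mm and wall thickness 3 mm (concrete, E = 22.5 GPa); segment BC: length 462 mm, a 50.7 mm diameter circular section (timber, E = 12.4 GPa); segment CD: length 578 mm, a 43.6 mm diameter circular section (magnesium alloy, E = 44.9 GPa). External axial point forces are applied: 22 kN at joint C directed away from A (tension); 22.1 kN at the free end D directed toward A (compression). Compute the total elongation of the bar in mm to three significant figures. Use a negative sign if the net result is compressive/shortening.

Internal axial forces (sectioning from the free end, tension +): N_CD = -22.1 kN, N_BC = -0.1 kN, N_AB = -0.1 kN.
A_AB = 694.6 mm².
A_BC = 2019 mm².
A_CD = 1493 mm².
δ_AB = -100·410/(694.6·22500) = -0.002623 mm
δ_BC = -100·462/(2019·12400) = -0.001846 mm
δ_CD = -22100·578/(1493·44900) = -0.1906 mm
δ = Σδ_i = -0.195 mm.

-0.195 mm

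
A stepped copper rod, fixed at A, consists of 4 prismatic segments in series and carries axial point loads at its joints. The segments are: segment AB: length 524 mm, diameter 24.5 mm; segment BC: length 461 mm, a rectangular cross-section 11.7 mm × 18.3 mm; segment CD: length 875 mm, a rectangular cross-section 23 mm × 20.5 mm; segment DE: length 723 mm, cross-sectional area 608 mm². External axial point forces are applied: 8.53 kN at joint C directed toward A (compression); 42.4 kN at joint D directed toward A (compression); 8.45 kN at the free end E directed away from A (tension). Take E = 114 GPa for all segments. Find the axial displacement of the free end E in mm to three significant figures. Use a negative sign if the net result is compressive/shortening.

-1.68 mm

Internal axial forces (sectioning from the free end, tension +): N_DE = 8.45 kN, N_CD = -33.95 kN, N_BC = -42.48 kN, N_AB = -42.48 kN.
A_AB = 471.4 mm².
A_BC = 214.1 mm².
A_CD = 471.5 mm².
δ_AB = -42480·524/(471.4·114000) = -0.4142 mm
δ_BC = -42480·461/(214.1·114000) = -0.8023 mm
δ_CD = -33950·875/(471.5·114000) = -0.5527 mm
δ_DE = 8450·723/(608·114000) = 0.08814 mm
δ = Σδ_i = -1.681 mm.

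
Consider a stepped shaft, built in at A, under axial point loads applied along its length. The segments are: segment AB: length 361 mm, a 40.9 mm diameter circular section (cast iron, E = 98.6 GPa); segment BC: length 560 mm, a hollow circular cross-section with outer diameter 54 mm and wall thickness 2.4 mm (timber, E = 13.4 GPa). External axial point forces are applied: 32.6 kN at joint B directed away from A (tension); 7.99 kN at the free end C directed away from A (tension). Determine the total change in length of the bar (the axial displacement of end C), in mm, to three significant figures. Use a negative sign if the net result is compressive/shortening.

Internal axial forces (sectioning from the free end, tension +): N_BC = 7.99 kN, N_AB = 40.59 kN.
A_AB = 1314 mm².
A_BC = 389.1 mm².
δ_AB = 40590·361/(1314·98600) = 0.1131 mm
δ_BC = 7990·560/(389.1·13400) = 0.8583 mm
δ = Σδ_i = 0.9714 mm.

0.971 mm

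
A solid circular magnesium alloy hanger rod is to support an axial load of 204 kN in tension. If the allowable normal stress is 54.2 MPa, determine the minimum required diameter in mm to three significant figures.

69.2 mm

Required area A ≥ P/σ_allow = 204000/54.2 = 3764 mm².
For a solid circular section, d ≥ √(4A/π) = 69.23 mm.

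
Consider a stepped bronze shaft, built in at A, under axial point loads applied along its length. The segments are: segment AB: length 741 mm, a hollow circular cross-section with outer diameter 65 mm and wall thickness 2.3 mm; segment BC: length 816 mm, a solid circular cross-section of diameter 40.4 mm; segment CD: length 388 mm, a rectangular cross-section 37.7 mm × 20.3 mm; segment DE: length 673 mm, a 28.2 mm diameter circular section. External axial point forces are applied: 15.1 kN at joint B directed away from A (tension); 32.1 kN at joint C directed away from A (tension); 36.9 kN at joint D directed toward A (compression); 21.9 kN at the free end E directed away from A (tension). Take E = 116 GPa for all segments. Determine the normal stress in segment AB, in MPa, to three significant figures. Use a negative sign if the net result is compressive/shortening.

Internal axial forces (sectioning from the free end, tension +): N_DE = 21.9 kN, N_CD = -15 kN, N_BC = 17.1 kN, N_AB = 32.2 kN.
A_AB = 453 mm².
σ_AB = N_AB/A_AB = 32200/453 = 71.07 MPa.

71.1 MPa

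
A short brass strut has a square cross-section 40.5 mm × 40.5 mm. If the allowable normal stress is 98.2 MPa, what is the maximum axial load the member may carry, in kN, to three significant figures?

A = 1640 mm².
P_max = σ_allow · A = 98.2 · 1640 = 161100 N = 161.1 kN.

161 kN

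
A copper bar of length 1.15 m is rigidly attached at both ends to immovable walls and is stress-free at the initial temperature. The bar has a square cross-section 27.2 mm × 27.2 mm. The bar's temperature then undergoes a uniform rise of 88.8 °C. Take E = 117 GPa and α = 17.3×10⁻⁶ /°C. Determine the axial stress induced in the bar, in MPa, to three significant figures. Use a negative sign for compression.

-180 MPa

Free thermal expansion αLΔT = 17.3e-6 · 1150 · 88.8 = 1.767 mm.
The walls impose strain ε = −(1.767)/1150 = -1.5362e-03; σ = Eε = 117000 · -1.5362e-03 = -179.7 MPa.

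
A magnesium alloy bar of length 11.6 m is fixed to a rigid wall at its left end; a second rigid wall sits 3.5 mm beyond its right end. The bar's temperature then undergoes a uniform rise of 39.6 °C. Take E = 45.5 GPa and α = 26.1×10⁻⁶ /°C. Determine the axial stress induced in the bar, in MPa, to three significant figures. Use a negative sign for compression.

Free thermal expansion αLΔT = 26.1e-6 · 11600 · 39.6 = 11.99 mm.
The walls engage after the gap closes; constrained expansion = 11.99 − 3.5 = 8.489 mm.
The walls impose strain ε = −(8.489)/11600 = -7.3184e-04; σ = Eε = 45500 · -7.3184e-04 = -33.3 MPa.

-33.3 MPa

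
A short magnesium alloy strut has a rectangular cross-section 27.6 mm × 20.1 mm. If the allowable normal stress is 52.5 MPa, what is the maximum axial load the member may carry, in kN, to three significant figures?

29.1 kN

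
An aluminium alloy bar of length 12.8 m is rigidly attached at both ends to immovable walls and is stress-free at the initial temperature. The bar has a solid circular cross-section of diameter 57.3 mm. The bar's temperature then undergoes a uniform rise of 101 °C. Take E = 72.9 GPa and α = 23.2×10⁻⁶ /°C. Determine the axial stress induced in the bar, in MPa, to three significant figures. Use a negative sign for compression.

Free thermal expansion αLΔT = 23.2e-6 · 12800 · 101 = 29.99 mm.
The walls impose strain ε = −(29.99)/12800 = -2.3432e-03; σ = Eε = 72900 · -2.3432e-03 = -170.8 MPa.

-171 MPa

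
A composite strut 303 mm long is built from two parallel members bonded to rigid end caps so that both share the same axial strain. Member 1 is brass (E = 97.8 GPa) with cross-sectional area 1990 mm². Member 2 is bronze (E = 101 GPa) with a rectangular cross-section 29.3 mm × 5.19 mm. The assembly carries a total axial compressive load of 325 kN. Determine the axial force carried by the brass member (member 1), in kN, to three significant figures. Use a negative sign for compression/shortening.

-301 kN

A_2 = 152.1 mm².
Equal strain + equilibrium ⇒ each member carries load in proportion to AE: A₁E₁ = 194600000 N, A₂E₂ = 15360000 N, ΣAE = 210000000 N.
F₁ = P·A₁E₁/ΣAE = -325000·194600000/210000000 = -301200 N.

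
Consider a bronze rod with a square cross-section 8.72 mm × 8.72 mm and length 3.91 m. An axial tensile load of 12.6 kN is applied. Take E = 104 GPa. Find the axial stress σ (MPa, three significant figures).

A = 76.04 mm².
σ = N/A = 12600/76.04 = 165.7 MPa.

166 MPa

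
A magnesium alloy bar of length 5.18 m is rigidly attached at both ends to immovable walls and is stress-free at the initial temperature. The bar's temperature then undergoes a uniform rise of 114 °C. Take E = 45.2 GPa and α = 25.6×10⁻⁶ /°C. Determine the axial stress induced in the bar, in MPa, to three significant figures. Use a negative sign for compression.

Free thermal expansion αLΔT = 25.6e-6 · 5180 · 114 = 15.12 mm.
The walls impose strain ε = −(15.12)/5180 = -2.9184e-03; σ = Eε = 45200 · -2.9184e-03 = -131.9 MPa.

-132 MPa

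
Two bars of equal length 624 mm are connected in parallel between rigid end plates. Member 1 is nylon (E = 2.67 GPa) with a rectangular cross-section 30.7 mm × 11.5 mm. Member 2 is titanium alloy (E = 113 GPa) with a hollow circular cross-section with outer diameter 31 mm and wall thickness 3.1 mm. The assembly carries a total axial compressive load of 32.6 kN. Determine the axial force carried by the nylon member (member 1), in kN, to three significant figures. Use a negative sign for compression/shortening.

-0.971 kN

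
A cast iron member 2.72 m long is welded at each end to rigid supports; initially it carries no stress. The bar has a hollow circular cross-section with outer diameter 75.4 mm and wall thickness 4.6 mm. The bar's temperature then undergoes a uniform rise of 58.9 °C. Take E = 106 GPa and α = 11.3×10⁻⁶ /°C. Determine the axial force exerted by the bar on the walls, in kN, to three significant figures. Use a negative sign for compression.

-72.2 kN

Free thermal expansion αLΔT = 11.3e-6 · 2720 · 58.9 = 1.81 mm.
The walls impose strain ε = −(1.81)/2720 = -6.6557e-04; σ = Eε = 106000 · -6.6557e-04 = -70.55 MPa.
Wall reaction R = σ·A = -70.55·1023 = -72180 N = -72.18 kN.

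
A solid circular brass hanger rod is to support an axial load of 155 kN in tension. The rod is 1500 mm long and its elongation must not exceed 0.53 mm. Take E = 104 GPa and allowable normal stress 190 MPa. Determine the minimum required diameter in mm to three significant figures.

73.3 mm

Required area A ≥ P/σ_allow = 155000/190 = 815.8 mm².
For a solid circular section, d ≥ √(4A/π) = 32.23 mm.
Elongation limit: A ≥ PL/(Eδ_allow) = 155000·1500/(104000·0.53) = 4218 mm² ⇒ d ≥ 73.28 mm.
The elongation limit governs.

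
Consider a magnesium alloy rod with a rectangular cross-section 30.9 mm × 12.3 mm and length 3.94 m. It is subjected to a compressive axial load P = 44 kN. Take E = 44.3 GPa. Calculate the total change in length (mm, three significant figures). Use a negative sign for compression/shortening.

A = 380.1 mm².
δ_mech = NL/(AE) = -44000·3940/(380.1·44300) = -10.3 mm.

-10.3 mm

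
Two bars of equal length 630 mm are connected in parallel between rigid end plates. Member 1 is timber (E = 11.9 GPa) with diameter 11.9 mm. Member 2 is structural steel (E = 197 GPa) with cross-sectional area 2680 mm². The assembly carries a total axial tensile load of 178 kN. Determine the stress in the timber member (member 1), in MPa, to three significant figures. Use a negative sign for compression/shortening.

4.00 MPa

A_1 = 111.2 mm².
Equal strain + equilibrium ⇒ each member carries load in proportion to AE: A₁E₁ = 1324000 N, A₂E₂ = 528000000 N, ΣAE = 529300000 N.
σ₁ = P·E₁/ΣAE = 178000·11900/529300000 = 4.002 MPa.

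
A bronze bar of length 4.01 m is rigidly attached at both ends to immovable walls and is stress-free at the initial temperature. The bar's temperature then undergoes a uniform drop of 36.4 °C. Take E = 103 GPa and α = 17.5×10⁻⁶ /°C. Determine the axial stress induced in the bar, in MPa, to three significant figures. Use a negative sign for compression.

Free thermal expansion αLΔT = 17.5e-6 · 4010 · -36.4 = -2.554 mm.
The walls impose strain ε = −(-2.554)/4010 = 6.3700e-04; σ = Eε = 103000 · 6.3700e-04 = 65.61 MPa.

65.6 MPa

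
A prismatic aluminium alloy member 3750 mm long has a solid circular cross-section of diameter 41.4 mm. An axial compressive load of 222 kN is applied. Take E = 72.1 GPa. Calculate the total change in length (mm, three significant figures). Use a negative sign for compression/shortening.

-8.58 mm

A = 1346 mm².
δ_mech = NL/(AE) = -222000·3750/(1346·72100) = -8.577 mm.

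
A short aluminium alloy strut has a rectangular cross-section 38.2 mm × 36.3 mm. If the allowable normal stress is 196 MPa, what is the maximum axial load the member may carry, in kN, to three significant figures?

272 kN

A = 1387 mm².
P_max = σ_allow · A = 196 · 1387 = 271800 N = 271.8 kN.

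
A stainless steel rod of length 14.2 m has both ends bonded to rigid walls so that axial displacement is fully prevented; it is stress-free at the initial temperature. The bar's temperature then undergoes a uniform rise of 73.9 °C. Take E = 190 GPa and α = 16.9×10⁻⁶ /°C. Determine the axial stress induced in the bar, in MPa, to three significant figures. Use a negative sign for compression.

-237 MPa

Free thermal expansion αLΔT = 16.9e-6 · 14200 · 73.9 = 17.73 mm.
The walls impose strain ε = −(17.73)/14200 = -1.2489e-03; σ = Eε = 190000 · -1.2489e-03 = -237.3 MPa.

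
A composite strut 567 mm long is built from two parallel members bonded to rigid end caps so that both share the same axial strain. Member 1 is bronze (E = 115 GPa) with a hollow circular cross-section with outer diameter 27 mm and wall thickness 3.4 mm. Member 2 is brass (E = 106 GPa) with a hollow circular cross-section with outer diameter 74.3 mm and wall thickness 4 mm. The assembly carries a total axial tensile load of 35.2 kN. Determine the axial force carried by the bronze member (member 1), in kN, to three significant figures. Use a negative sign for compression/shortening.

8.32 kN

A_1 = 252.1 mm².
A_2 = 883.4 mm².
Equal strain + equilibrium ⇒ each member carries load in proportion to AE: A₁E₁ = 28990000 N, A₂E₂ = 93640000 N, ΣAE = 122600000 N.
F₁ = P·A₁E₁/ΣAE = 35200·28990000/122600000 = 8321 N.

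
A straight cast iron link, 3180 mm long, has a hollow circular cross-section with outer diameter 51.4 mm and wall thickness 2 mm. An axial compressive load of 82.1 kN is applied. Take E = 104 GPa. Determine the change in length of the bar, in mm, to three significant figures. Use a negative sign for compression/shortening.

-8.09 mm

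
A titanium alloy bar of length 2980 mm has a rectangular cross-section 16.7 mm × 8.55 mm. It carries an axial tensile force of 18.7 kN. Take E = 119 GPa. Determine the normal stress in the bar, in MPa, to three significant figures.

A = 142.8 mm².
σ = N/A = 18700/142.8 = 131 MPa.

131 MPa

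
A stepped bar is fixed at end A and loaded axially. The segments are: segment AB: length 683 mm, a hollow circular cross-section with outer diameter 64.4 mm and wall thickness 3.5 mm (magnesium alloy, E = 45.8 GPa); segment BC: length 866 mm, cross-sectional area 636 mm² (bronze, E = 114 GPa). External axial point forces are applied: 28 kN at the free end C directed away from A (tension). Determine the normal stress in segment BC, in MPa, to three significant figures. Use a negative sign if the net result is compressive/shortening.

44.0 MPa

Internal axial forces (sectioning from the free end, tension +): N_BC = 28 kN, N_AB = 28 kN.
σ_BC = N_BC/A_BC = 28000/636 = 44.03 MPa.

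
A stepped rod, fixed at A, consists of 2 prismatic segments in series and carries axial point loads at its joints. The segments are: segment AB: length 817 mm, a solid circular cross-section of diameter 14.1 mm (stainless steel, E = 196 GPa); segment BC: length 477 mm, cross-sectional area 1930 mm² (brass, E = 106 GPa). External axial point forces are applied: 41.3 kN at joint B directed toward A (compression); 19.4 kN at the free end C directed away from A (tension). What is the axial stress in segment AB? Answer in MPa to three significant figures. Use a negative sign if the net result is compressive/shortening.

Internal axial forces (sectioning from the free end, tension +): N_BC = 19.4 kN, N_AB = -21.9 kN.
A_AB = 156.1 mm².
σ_AB = N_AB/A_AB = -21900/156.1 = -140.3 MPa.

-140 MPa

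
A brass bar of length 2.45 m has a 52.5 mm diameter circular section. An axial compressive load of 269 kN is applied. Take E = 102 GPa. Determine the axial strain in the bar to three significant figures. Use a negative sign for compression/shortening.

-0.00122

A = 2165 mm².
σ = N/A = -124.3 MPa; ε = σ/E = -124.3/102000 = -1.218e-03.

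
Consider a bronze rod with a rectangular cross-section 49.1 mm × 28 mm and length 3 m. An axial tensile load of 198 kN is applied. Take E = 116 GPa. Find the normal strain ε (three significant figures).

A = 1375 mm².
σ = N/A = 144 MPa; ε = σ/E = 144/116000 = 1.242e-03.

0.00124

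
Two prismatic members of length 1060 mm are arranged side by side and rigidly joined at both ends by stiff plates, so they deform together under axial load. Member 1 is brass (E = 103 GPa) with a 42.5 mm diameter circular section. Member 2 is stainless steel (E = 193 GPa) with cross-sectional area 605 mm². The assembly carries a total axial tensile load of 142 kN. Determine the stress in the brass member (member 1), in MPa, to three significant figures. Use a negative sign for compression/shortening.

A_1 = 1419 mm².
Equal strain + equilibrium ⇒ each member carries load in proportion to AE: A₁E₁ = 146100000 N, A₂E₂ = 116800000 N, ΣAE = 262900000 N.
σ₁ = P·E₁/ΣAE = 142000·103000/262900000 = 55.64 MPa.

55.6 MPa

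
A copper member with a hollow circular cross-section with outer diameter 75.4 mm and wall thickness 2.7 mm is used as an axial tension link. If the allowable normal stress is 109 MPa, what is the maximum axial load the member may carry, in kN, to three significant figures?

67.2 kN

A = 616.7 mm².
P_max = σ_allow · A = 109 · 616.7 = 67220 N = 67.22 kN.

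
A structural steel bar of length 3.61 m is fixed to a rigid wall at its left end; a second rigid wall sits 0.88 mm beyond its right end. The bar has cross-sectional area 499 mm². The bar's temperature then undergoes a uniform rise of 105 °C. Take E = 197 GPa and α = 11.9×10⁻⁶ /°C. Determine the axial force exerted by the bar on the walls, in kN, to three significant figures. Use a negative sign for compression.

-98.9 kN

Free thermal expansion αLΔT = 11.9e-6 · 3610 · 105 = 4.511 mm.
The walls engage after the gap closes; constrained expansion = 4.511 − 0.88 = 3.631 mm.
The walls impose strain ε = −(3.631)/3610 = -1.0057e-03; σ = Eε = 197000 · -1.0057e-03 = -198.1 MPa.
Wall reaction R = σ·A = -198.1·499 = -98870 N = -98.87 kN.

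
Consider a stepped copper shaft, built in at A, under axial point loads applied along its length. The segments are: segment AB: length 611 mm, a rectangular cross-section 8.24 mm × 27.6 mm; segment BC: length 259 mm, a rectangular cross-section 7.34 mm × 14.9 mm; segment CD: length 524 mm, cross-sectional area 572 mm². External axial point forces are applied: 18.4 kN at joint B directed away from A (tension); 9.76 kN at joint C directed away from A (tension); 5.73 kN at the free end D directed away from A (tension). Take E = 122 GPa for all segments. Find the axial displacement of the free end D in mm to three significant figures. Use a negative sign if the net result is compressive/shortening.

1.09 mm

Internal axial forces (sectioning from the free end, tension +): N_CD = 5.73 kN, N_BC = 15.49 kN, N_AB = 33.89 kN.
A_AB = 227.4 mm².
A_BC = 109.4 mm².
δ_AB = 33890·611/(227.4·122000) = 0.7463 mm
δ_BC = 15490·259/(109.4·122000) = 0.3007 mm
δ_CD = 5730·524/(572·122000) = 0.04303 mm
δ = Σδ_i = 1.09 mm.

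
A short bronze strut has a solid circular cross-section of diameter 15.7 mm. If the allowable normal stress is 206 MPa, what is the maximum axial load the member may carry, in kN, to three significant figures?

39.9 kN

A = 193.6 mm².
P_max = σ_allow · A = 206 · 193.6 = 39880 N = 39.88 kN.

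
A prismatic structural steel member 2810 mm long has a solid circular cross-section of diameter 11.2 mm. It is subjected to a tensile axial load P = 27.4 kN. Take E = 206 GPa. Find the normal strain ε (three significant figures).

0.00135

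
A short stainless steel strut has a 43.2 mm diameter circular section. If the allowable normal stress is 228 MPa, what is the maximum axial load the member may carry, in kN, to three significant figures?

A = 1466 mm².
P_max = σ_allow · A = 228 · 1466 = 334200 N = 334.2 kN.

334 kN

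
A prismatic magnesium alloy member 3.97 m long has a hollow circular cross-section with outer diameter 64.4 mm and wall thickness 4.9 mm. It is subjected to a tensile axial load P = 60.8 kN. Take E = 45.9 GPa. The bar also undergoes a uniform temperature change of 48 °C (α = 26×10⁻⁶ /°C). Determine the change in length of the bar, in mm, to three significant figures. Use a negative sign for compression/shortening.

A = 915.9 mm².
δ_mech = NL/(AE) = 60800·3970/(915.9·45900) = 5.741 mm.
δ_thermal = αLΔT = 26e-6·3970·48 = 4.955 mm.
δ = δ_mech + δ_thermal = 10.7 mm.

10.7 mm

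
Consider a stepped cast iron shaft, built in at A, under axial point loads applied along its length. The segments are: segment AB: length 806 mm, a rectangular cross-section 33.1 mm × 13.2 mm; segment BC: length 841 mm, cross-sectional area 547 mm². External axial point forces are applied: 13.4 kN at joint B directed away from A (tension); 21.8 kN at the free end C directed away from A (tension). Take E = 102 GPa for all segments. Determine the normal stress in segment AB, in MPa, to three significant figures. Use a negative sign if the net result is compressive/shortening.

80.6 MPa

Internal axial forces (sectioning from the free end, tension +): N_BC = 21.8 kN, N_AB = 35.2 kN.
A_AB = 436.9 mm².
σ_AB = N_AB/A_AB = 35200/436.9 = 80.56 MPa.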